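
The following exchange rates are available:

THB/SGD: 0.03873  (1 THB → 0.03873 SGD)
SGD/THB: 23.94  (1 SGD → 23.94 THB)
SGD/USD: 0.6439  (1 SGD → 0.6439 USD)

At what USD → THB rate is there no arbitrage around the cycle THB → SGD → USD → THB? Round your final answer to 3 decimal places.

40.099

Known legs of the cycle: 0.03873 × 0.6439 = 0.024938247
For no arbitrage the full-cycle product must be 1, so the missing rate is 1 / 0.024938247 ≈ 40.09905.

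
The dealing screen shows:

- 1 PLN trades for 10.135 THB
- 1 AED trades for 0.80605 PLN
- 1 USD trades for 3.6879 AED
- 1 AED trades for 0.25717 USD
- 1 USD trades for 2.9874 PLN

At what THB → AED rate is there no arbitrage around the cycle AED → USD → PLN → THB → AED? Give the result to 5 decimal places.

0.12843

Known legs of the cycle: 0.25717 × 2.9874 × 10.135 = 7.78641298383
For no arbitrage the full-cycle product must be 1, so the missing rate is 1 / 7.78641298383 ≈ 0.1284288.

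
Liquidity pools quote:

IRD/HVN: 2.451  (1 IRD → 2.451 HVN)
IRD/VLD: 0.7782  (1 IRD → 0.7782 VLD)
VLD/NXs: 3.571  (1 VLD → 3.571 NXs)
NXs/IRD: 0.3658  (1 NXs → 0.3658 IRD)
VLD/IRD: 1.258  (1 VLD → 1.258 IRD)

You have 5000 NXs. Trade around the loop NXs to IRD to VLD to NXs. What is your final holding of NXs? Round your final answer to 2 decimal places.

5082.70

5000 NXs × 0.3658 = 1829 IRD
1829 IRD × 0.7782 = 1423.3278 VLD
1423.3278 VLD × 3.571 = 5082.7035738 NXs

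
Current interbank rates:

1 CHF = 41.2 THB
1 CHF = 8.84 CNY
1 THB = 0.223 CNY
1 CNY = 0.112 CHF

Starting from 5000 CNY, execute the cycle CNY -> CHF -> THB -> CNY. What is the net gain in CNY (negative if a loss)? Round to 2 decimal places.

145.06

5000 CNY × 0.112 = 560 CHF
560 CHF × 41.2 = 23072 THB
23072 THB × 0.223 = 5145.056 CNY
Net change: 5145.056 − 5000 = 145.056 CNY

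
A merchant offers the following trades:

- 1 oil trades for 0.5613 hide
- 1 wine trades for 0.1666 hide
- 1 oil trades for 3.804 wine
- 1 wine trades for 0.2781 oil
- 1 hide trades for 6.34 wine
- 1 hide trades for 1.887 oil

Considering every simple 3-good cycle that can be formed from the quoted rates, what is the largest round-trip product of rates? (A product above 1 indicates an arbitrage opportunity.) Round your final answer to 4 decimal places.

1.1959

oil→wine→hide→oil: 3.804 × 0.1666 × 1.887 = 1.19588
oil→hide→wine→oil: 0.5613 × 6.34 × 0.2781 = 0.98966
Maximum is oil→wine→hide→oil at 1.1959; arbitrage exists.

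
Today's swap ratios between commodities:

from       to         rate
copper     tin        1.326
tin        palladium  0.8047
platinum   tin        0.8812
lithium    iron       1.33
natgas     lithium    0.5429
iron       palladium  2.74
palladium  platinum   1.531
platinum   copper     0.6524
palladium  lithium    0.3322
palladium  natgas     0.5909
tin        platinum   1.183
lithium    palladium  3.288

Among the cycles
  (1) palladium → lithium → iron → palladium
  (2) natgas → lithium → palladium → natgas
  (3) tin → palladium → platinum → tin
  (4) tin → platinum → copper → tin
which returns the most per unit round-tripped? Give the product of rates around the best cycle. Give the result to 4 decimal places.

1.2106

(1) 0.3322 × 1.33 × 2.74 = 1.21060
(2) 0.5429 × 3.288 × 0.5909 = 1.05479
(3) 0.8047 × 1.531 × 0.8812 = 1.08563
(4) 1.183 × 0.6524 × 1.326 = 1.02339
Highest is cycle (1) at 1.2106 (>1, arbitrage).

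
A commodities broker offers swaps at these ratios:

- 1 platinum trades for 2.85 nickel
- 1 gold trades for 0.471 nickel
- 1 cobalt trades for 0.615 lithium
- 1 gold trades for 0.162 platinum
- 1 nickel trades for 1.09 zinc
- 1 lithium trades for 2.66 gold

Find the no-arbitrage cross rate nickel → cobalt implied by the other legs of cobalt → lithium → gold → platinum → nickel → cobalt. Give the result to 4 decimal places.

1.3240

Known legs of the cycle: 0.615 × 2.66 × 0.162 × 2.85 = 0.75529503
For no arbitrage the full-cycle product must be 1, so the missing rate is 1 / 0.75529503 ≈ 1.323986.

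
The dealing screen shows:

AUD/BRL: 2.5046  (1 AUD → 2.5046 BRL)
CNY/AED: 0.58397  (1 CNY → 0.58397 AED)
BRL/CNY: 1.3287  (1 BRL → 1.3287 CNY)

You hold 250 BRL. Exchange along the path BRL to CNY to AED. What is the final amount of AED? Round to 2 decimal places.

250 BRL × 1.3287 = 332.175 CNY
332.175 CNY × 0.58397 = 193.98023475 AED

193.98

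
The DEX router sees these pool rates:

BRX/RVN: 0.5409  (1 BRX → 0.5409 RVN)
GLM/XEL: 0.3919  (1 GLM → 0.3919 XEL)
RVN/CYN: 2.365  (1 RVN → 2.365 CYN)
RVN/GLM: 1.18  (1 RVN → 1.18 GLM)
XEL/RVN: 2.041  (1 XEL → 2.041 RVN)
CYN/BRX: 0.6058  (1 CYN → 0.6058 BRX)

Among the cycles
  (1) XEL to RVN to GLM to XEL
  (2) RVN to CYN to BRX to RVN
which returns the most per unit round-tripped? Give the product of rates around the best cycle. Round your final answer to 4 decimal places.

0.9438

(1) 2.041 × 1.18 × 0.3919 = 0.94384
(2) 2.365 × 0.6058 × 0.5409 = 0.77496
Highest is cycle (1) at 0.9438 (≤1, no arbitrage).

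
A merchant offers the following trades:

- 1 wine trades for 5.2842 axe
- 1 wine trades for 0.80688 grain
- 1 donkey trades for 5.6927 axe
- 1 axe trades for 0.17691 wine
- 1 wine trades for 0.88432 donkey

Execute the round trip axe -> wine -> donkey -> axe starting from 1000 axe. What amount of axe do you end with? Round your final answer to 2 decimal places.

1000 axe × 0.17691 = 176.91 wine
176.91 wine × 0.88432 = 156.4450512 donkey
156.4450512 donkey × 5.6927 = 890.59474296624 axe

890.59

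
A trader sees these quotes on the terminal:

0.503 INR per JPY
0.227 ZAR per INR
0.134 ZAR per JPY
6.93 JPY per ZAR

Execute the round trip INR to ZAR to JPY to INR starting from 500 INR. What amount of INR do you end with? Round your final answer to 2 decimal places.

500 INR × 0.227 = 113.5 ZAR
113.5 ZAR × 6.93 = 786.555 JPY
786.555 JPY × 0.503 = 395.637165 INR

395.64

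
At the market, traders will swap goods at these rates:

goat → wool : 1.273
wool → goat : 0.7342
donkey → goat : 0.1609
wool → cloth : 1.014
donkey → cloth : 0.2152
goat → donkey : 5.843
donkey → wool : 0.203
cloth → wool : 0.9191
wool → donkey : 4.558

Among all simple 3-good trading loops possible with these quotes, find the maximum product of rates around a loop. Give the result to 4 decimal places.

0.9336

goat→wool→donkey→goat: 1.273 × 4.558 × 0.1609 = 0.93360
cloth→wool→donkey→cloth: 0.9191 × 4.558 × 0.2152 = 0.90153
goat→donkey→wool→goat: 5.843 × 0.203 × 0.7342 = 0.87086
Maximum is goat→wool→donkey→goat at 0.9336; no arbitrage — every cycle loses value.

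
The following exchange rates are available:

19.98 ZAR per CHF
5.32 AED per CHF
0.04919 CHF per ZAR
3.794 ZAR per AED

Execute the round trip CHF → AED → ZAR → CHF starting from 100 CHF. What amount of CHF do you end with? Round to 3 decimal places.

99.285

100 CHF × 5.32 = 532 AED
532 AED × 3.794 = 2018.408 ZAR
2018.408 ZAR × 0.04919 = 99.28548952 CHF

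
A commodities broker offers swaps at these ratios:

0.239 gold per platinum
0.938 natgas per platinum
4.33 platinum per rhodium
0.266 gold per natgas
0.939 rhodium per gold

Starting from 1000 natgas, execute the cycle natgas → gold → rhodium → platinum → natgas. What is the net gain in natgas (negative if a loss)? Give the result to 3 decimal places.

1000 natgas × 0.266 = 266 gold
266 gold × 0.939 = 249.774 rhodium
249.774 rhodium × 4.33 = 1081.52142 platinum
1081.52142 platinum × 0.938 = 1014.46709196 natgas
Net change: 1014.46709196 − 1000 = 14.46709196 natgas

14.467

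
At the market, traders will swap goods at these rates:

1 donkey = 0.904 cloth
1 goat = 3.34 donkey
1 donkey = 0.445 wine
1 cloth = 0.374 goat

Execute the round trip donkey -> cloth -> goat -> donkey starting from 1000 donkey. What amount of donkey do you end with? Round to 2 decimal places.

1000 donkey × 0.904 = 904 cloth
904 cloth × 0.374 = 338.096 goat
338.096 goat × 3.34 = 1129.24064 donkey

1129.24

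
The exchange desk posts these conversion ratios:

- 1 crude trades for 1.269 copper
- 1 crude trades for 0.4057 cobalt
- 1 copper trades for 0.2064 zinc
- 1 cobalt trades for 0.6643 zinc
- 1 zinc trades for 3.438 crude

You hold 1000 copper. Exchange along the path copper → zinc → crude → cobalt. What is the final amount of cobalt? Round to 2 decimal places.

287.89

1000 copper × 0.2064 = 206.4 zinc
206.4 zinc × 3.438 = 709.6032 crude
709.6032 crude × 0.4057 = 287.88601824 cobalt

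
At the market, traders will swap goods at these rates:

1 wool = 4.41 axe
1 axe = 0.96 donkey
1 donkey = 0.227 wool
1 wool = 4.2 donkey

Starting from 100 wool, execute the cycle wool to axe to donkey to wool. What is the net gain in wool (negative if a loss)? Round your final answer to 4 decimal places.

100 wool × 4.41 = 441 axe
441 axe × 0.96 = 423.36 donkey
423.36 donkey × 0.227 = 96.10272 wool
Net change: 96.10272 − 100 = -3.89728 wool

-3.8973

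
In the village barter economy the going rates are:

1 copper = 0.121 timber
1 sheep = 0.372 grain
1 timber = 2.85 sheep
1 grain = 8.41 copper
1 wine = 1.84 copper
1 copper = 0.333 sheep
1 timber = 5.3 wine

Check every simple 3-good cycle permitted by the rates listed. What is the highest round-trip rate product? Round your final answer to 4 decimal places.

1.1800

timber→wine→copper→timber: 5.3 × 1.84 × 0.121 = 1.17999
grain→copper→sheep→grain: 8.41 × 0.333 × 0.372 = 1.04180
Maximum is timber→wine→copper→timber at 1.1800; arbitrage exists.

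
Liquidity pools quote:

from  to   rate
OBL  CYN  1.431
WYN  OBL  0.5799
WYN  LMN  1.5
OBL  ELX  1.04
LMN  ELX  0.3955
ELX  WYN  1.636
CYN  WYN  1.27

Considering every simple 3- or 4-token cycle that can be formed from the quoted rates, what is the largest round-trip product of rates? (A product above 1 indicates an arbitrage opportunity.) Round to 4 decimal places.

OBL→CYN→WYN→OBL: 1.431 × 1.27 × 0.5799 = 1.05389
OBL→ELX→WYN→OBL: 1.04 × 1.636 × 0.5799 = 0.98667
ELX→WYN→LMN→ELX: 1.636 × 1.5 × 0.3955 = 0.97056
Maximum is OBL→CYN→WYN→OBL at 1.0539; arbitrage exists.

1.0539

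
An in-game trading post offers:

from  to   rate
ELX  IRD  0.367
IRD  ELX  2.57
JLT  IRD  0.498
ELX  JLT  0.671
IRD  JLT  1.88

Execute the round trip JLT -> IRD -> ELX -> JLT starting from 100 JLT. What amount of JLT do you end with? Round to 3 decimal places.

85.879

100 JLT × 0.498 = 49.8 IRD
49.8 IRD × 2.57 = 127.986 ELX
127.986 ELX × 0.671 = 85.878606 JLT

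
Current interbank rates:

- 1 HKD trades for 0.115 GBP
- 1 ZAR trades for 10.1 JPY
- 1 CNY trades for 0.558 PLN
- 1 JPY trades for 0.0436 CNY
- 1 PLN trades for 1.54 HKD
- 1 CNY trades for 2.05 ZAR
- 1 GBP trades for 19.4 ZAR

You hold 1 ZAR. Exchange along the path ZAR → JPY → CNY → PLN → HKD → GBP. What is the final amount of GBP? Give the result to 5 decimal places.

1 ZAR × 10.1 = 10.1 JPY
10.1 JPY × 0.0436 = 0.44036 CNY
0.44036 CNY × 0.558 = 0.24572088 PLN
0.24572088 PLN × 1.54 = 0.3784101552 HKD
0.3784101552 HKD × 0.115 = 0.043517167848 GBP

0.04352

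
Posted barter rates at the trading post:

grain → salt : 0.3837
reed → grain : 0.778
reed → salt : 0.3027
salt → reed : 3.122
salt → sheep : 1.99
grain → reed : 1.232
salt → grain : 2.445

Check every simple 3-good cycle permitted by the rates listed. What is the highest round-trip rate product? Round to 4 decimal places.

salt→reed→grain→salt: 3.122 × 0.778 × 0.3837 = 0.93198
salt→grain→reed→salt: 2.445 × 1.232 × 0.3027 = 0.91181
Maximum is salt→reed→grain→salt at 0.9320; no arbitrage — every cycle loses value.

0.9320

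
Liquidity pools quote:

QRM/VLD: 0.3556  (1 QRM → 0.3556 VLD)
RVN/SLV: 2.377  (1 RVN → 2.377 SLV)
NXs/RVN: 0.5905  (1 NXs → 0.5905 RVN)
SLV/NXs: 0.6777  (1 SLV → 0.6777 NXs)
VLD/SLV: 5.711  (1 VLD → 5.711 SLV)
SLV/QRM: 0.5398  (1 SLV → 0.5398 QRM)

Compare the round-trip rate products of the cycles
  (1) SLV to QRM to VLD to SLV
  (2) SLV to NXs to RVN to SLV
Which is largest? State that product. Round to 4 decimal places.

(1) 0.5398 × 0.3556 × 5.711 = 1.09624
(2) 0.6777 × 0.5905 × 2.377 = 0.95123
Highest is cycle (1) at 1.0962 (>1, arbitrage).

1.0962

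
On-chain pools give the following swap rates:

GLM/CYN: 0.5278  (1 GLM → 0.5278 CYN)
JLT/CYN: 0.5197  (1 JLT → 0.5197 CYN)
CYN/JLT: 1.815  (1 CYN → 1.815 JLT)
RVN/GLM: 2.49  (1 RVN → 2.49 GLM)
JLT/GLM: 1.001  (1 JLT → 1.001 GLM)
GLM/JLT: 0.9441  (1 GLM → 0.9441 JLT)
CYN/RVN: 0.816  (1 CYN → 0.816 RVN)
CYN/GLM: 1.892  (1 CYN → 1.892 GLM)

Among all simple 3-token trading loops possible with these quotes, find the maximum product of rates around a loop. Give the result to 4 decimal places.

1.0724

RVN→GLM→CYN→RVN: 2.49 × 0.5278 × 0.816 = 1.07241
JLT→GLM→CYN→JLT: 1.001 × 0.5278 × 1.815 = 0.95891
JLT→CYN→GLM→JLT: 0.5197 × 1.892 × 0.9441 = 0.92831
Maximum is RVN→GLM→CYN→RVN at 1.0724; arbitrage exists.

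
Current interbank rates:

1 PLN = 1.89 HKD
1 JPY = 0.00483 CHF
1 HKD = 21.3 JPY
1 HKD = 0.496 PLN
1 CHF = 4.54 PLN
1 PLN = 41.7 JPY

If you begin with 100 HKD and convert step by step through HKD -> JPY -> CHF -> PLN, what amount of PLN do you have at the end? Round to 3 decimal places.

100 HKD × 21.3 = 2130 JPY
2130 JPY × 0.00483 = 10.2879 CHF
10.2879 CHF × 4.54 = 46.707066 PLN

46.707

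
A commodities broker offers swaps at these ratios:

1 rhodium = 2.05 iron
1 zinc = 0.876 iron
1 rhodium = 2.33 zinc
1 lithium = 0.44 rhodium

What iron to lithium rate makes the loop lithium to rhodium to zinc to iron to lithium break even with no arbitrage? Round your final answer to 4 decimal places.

Known legs of the cycle: 0.44 × 2.33 × 0.876 = 0.8980752
For no arbitrage the full-cycle product must be 1, so the missing rate is 1 / 0.8980752 ≈ 1.113493.

1.1135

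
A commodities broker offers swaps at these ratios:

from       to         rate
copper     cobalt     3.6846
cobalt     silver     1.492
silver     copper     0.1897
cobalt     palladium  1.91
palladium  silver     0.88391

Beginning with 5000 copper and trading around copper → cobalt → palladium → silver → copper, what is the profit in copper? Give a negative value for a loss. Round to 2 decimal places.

900.23

5000 copper × 3.6846 = 18423 cobalt
18423 cobalt × 1.91 = 35187.93 palladium
35187.93 palladium × 0.88391 = 31102.9632063 silver
31102.9632063 silver × 0.1897 = 5900.23212023511 copper
Net change: 5900.23212023511 − 5000 = 900.23212023511 copper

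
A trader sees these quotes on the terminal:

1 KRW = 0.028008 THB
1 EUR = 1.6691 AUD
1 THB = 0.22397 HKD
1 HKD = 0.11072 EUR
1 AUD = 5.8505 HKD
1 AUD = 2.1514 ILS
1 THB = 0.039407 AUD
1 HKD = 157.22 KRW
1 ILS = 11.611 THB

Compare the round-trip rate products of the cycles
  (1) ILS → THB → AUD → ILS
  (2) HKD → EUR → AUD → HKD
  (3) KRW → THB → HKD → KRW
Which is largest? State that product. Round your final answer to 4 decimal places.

1.0812

(1) 11.611 × 0.039407 × 2.1514 = 0.98438
(2) 0.11072 × 1.6691 × 5.8505 = 1.08119
(3) 0.028008 × 0.22397 × 157.22 = 0.98623
Highest is cycle (2) at 1.0812 (>1, arbitrage).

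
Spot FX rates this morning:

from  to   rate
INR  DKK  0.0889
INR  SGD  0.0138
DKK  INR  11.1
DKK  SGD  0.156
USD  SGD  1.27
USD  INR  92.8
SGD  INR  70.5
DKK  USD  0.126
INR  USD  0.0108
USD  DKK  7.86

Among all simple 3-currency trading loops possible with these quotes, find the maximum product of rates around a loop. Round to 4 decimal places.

USD→INR→DKK→USD: 92.8 × 0.0889 × 0.126 = 1.03949
SGD→INR→DKK→SGD: 70.5 × 0.0889 × 0.156 = 0.97772
USD→SGD→INR→USD: 1.27 × 70.5 × 0.0108 = 0.96698
USD→DKK→INR→USD: 7.86 × 11.1 × 0.0108 = 0.94226
Maximum is USD→INR→DKK→USD at 1.0395; arbitrage exists.

1.0395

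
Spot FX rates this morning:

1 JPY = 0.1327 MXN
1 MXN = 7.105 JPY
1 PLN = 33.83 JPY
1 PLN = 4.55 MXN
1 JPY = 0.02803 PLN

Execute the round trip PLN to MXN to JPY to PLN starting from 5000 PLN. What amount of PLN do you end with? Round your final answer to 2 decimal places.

4530.73

5000 PLN × 4.55 = 22750 MXN
22750 MXN × 7.105 = 161638.75 JPY
161638.75 JPY × 0.02803 = 4530.7341625 PLN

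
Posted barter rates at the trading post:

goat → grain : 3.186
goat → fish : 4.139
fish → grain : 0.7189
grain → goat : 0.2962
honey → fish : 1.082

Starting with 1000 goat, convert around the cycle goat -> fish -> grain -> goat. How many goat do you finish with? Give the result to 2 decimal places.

1000 goat × 4.139 = 4139 fish
4139 fish × 0.7189 = 2975.5271 grain
2975.5271 grain × 0.2962 = 881.35112702 goat

881.35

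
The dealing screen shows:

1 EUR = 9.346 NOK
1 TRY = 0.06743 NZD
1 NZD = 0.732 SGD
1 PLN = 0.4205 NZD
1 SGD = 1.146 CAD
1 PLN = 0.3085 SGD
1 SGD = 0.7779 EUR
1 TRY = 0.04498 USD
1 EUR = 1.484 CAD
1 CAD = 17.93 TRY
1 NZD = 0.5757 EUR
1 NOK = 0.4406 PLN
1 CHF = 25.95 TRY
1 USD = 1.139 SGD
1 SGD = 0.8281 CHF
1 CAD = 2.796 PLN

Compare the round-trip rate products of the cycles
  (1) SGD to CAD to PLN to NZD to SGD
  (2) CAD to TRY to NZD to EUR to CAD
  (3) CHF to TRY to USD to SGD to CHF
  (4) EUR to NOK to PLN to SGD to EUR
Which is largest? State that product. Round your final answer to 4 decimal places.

1.1009

(1) 1.146 × 2.796 × 0.4205 × 0.732 = 0.98628
(2) 17.93 × 0.06743 × 0.5757 × 1.484 = 1.03291
(3) 25.95 × 0.04498 × 1.139 × 0.8281 = 1.10094
(4) 9.346 × 0.4406 × 0.3085 × 0.7779 = 0.98821
Highest is cycle (3) at 1.1009 (>1, arbitrage).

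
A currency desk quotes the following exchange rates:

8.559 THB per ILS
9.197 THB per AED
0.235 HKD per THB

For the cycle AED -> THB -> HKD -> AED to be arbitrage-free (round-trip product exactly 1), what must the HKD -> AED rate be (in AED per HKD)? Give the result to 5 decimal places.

0.46269

Known legs of the cycle: 9.197 × 0.235 = 2.161295
For no arbitrage the full-cycle product must be 1, so the missing rate is 1 / 2.161295 ≈ 0.4626856.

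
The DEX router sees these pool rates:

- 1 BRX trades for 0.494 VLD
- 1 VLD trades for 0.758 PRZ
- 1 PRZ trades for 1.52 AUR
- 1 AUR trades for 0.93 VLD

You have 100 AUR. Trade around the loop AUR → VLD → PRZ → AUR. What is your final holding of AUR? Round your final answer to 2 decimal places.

100 AUR × 0.93 = 93 VLD
93 VLD × 0.758 = 70.494 PRZ
70.494 PRZ × 1.52 = 107.15088 AUR

107.15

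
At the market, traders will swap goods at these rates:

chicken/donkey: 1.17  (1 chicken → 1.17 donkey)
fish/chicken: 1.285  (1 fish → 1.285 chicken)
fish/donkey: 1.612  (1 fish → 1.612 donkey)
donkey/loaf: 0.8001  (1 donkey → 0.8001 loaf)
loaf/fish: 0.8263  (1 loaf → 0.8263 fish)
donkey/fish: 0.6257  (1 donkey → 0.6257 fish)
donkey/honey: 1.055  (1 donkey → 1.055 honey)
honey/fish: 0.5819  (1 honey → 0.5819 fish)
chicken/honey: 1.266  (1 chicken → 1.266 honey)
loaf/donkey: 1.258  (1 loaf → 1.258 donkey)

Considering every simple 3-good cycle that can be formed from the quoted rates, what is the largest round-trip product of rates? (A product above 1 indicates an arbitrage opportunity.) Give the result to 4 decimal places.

donkey→loaf→fish→donkey: 0.8001 × 0.8263 × 1.612 = 1.06573
honey→fish→donkey→honey: 0.5819 × 1.612 × 1.055 = 0.98961
honey→fish→chicken→honey: 0.5819 × 1.285 × 1.266 = 0.94664
donkey→fish→chicken→donkey: 0.6257 × 1.285 × 1.17 = 0.94071
Maximum is donkey→loaf→fish→donkey at 1.0657; arbitrage exists.

1.0657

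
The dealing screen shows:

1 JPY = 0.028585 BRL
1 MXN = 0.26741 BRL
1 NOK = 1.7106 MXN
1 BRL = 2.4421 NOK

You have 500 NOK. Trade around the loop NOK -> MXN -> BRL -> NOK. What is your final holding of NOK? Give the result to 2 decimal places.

558.55

500 NOK × 1.7106 = 855.3 MXN
855.3 MXN × 0.26741 = 228.715773 BRL
228.715773 BRL × 2.4421 = 558.5467892433 NOK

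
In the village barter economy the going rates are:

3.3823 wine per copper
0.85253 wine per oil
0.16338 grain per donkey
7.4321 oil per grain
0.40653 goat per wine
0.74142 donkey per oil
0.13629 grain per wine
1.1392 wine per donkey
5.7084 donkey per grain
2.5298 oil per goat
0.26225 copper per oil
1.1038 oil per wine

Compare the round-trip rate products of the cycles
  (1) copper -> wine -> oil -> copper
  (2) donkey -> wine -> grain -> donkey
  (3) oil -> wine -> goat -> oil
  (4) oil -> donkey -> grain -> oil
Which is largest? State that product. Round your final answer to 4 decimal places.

(1) 3.3823 × 1.1038 × 0.26225 = 0.97908
(2) 1.1392 × 0.13629 × 5.7084 = 0.88630
(3) 0.85253 × 0.40653 × 2.5298 = 0.87678
(4) 0.74142 × 0.16338 × 7.4321 = 0.90027
Highest is cycle (1) at 0.9791 (≤1, no arbitrage).

0.9791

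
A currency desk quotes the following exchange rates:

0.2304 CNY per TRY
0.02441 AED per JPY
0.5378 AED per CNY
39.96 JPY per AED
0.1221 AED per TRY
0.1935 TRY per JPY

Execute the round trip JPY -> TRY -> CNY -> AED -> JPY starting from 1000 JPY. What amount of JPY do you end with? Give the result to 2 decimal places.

958.10

1000 JPY × 0.1935 = 193.5 TRY
193.5 TRY × 0.2304 = 44.5824 CNY
44.5824 CNY × 0.5378 = 23.97641472 AED
23.97641472 AED × 39.96 = 958.0975322112 JPY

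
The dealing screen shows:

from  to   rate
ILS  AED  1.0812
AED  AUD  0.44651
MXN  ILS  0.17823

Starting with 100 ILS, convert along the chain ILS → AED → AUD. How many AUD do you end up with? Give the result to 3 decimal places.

48.277

100 ILS × 1.0812 = 108.12 AED
108.12 AED × 0.44651 = 48.2766612 AUD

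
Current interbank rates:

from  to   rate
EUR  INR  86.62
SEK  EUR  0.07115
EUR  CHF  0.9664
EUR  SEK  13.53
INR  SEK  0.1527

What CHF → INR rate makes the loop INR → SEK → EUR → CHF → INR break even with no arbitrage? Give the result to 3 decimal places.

Known legs of the cycle: 0.1527 × 0.07115 × 0.9664 = 0.010499554272
For no arbitrage the full-cycle product must be 1, so the missing rate is 1 / 0.010499554272 ≈ 95.24214.

95.242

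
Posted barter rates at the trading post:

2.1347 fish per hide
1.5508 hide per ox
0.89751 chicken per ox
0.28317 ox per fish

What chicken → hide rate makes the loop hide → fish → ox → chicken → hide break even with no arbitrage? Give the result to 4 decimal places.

1.8432

Known legs of the cycle: 2.1347 × 0.28317 × 0.89751 = 0.54252953643249
For no arbitrage the full-cycle product must be 1, so the missing rate is 1 / 0.54252953643249 ≈ 1.843218.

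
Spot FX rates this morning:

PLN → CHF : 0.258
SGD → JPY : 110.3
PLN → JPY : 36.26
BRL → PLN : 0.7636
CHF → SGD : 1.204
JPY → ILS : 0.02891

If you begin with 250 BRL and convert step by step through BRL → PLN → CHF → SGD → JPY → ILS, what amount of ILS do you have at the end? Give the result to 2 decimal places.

189.09

250 BRL × 0.7636 = 190.9 PLN
190.9 PLN × 0.258 = 49.2522 CHF
49.2522 CHF × 1.204 = 59.2996488 SGD
59.2996488 SGD × 110.3 = 6540.75126264 JPY
6540.75126264 JPY × 0.02891 = 189.0931190029224 ILS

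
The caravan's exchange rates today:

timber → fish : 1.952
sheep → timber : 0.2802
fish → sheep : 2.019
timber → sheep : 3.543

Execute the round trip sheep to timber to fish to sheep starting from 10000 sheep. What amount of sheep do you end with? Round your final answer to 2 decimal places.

10000 sheep × 0.2802 = 2802 timber
2802 timber × 1.952 = 5469.504 fish
5469.504 fish × 2.019 = 11042.928576 sheep

11042.93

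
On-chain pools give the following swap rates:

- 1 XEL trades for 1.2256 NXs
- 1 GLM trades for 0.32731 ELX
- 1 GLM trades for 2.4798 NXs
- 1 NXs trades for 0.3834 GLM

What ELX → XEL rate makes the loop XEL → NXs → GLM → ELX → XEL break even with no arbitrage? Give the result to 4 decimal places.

Known legs of the cycle: 1.2256 × 0.3834 × 0.32731 = 0.1538013455424
For no arbitrage the full-cycle product must be 1, so the missing rate is 1 / 0.1538013455424 ≈ 6.501894.

6.5019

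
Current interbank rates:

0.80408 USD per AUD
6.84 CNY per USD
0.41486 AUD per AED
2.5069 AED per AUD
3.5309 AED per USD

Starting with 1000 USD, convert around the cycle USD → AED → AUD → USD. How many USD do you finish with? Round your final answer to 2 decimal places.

1177.84

1000 USD × 3.5309 = 3530.9 AED
3530.9 AED × 0.41486 = 1464.829174 AUD
1464.829174 AUD × 0.80408 = 1177.83984222992 USD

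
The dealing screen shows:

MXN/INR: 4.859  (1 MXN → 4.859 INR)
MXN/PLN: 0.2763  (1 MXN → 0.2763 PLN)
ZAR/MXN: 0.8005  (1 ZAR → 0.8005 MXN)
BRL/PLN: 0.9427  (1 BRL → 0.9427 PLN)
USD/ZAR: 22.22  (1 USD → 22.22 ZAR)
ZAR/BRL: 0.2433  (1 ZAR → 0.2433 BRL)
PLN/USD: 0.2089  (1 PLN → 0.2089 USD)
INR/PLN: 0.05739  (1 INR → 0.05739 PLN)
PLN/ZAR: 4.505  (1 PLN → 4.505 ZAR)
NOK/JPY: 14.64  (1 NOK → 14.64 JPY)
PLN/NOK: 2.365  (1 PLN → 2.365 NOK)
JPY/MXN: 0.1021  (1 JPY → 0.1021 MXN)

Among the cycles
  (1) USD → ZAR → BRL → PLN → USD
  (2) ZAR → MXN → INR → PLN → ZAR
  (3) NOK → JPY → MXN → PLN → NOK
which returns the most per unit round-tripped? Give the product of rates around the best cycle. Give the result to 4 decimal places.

(1) 22.22 × 0.2433 × 0.9427 × 0.2089 = 1.06463
(2) 0.8005 × 4.859 × 0.05739 × 4.505 = 1.00563
(3) 14.64 × 0.1021 × 0.2763 × 2.365 = 0.97674
Highest is cycle (1) at 1.0646 (>1, arbitrage).

1.0646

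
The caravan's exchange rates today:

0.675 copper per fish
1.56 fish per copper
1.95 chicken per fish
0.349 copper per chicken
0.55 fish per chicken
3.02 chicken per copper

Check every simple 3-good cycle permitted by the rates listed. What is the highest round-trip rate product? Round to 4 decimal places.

1.1212

fish→copper→chicken→fish: 0.675 × 3.02 × 0.55 = 1.12118
fish→chicken→copper→fish: 1.95 × 0.349 × 1.56 = 1.06166
Maximum is fish→copper→chicken→fish at 1.1212; arbitrage exists.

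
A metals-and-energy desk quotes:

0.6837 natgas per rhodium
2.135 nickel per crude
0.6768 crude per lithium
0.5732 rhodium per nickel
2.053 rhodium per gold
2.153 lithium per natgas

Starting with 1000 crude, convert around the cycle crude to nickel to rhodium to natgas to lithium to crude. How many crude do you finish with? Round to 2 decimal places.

1219.20

1000 crude × 2.135 = 2135 nickel
2135 nickel × 0.5732 = 1223.782 rhodium
1223.782 rhodium × 0.6837 = 836.6997534 natgas
836.6997534 natgas × 2.153 = 1801.4145690702 lithium
1801.4145690702 lithium × 0.6768 = 1219.19738034671136 crude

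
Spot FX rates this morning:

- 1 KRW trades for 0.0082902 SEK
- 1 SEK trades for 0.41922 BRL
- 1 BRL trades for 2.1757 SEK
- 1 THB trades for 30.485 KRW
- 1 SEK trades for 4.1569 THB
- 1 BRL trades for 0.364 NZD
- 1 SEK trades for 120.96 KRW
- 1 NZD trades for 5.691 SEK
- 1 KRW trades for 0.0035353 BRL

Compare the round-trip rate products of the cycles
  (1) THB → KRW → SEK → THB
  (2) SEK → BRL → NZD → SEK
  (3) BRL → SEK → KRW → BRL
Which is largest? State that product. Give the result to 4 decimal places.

(1) 30.485 × 0.0082902 × 4.1569 = 1.05056
(2) 0.41922 × 0.364 × 5.691 = 0.86842
(3) 2.1757 × 120.96 × 0.0035353 = 0.93039
Highest is cycle (1) at 1.0506 (>1, arbitrage).

1.0506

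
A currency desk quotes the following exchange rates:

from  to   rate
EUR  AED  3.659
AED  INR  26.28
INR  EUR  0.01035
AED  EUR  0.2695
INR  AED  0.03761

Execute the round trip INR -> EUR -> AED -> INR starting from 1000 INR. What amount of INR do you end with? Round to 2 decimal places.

1000 INR × 0.01035 = 10.35 EUR
10.35 EUR × 3.659 = 37.87065 AED
37.87065 AED × 26.28 = 995.240682 INR

995.24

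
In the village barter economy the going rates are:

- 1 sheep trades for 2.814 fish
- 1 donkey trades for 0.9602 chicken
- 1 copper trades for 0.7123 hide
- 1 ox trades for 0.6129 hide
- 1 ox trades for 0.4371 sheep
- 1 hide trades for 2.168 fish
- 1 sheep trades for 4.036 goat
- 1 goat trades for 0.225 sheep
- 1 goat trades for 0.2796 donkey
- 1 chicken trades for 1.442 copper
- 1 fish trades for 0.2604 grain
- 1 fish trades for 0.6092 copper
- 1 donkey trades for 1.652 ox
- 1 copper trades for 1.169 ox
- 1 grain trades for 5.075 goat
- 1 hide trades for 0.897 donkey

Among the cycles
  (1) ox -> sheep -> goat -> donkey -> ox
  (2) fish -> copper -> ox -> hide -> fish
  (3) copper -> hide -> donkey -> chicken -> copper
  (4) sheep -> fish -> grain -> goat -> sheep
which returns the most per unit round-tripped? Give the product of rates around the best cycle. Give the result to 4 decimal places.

0.9463

(1) 0.4371 × 4.036 × 0.2796 × 1.652 = 0.81485
(2) 0.6092 × 1.169 × 0.6129 × 2.168 = 0.94629
(3) 0.7123 × 0.897 × 0.9602 × 1.442 = 0.88467
(4) 2.814 × 0.2604 × 5.075 × 0.225 = 0.83673
Highest is cycle (2) at 0.9463 (≤1, no arbitrage).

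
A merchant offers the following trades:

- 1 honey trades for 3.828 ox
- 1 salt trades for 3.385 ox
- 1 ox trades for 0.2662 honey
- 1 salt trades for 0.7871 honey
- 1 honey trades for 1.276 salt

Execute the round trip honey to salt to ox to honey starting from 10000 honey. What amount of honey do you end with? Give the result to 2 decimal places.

10000 honey × 1.276 = 12760 salt
12760 salt × 3.385 = 43192.6 ox
43192.6 ox × 0.2662 = 11497.87012 honey

11497.87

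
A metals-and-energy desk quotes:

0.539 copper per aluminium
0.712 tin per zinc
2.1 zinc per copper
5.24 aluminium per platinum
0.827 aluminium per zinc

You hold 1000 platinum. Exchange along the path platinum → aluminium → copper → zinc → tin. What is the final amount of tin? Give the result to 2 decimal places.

1000 platinum × 5.24 = 5240 aluminium
5240 aluminium × 0.539 = 2824.36 copper
2824.36 copper × 2.1 = 5931.156 zinc
5931.156 zinc × 0.712 = 4222.983072 tin

4222.98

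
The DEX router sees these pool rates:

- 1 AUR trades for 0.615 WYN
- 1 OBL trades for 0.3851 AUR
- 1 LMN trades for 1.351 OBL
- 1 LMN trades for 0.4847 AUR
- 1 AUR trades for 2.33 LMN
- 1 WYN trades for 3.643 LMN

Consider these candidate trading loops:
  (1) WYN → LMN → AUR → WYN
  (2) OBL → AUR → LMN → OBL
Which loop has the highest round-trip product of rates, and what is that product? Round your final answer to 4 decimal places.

(1) 3.643 × 0.4847 × 0.615 = 1.08594
(2) 0.3851 × 2.33 × 1.351 = 1.21223
Highest is cycle (2) at 1.2122 (>1, arbitrage).

1.2122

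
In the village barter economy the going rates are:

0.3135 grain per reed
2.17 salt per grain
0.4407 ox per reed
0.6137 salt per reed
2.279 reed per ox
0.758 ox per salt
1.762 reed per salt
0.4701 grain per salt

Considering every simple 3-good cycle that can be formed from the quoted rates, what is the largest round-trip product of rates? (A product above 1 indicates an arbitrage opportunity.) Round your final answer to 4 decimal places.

grain→salt→reed→grain: 2.17 × 1.762 × 0.3135 = 1.19868
ox→reed→salt→ox: 2.279 × 0.6137 × 0.758 = 1.06016
Maximum is grain→salt→reed→grain at 1.1987; arbitrage exists.

1.1987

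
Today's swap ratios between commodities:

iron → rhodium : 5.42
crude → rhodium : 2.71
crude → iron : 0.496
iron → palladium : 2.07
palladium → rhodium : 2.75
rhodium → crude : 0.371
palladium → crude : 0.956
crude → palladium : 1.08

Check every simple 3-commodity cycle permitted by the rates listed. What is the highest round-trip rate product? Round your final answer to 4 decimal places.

1.1019

crude→palladium→rhodium→crude: 1.08 × 2.75 × 0.371 = 1.10187
crude→iron→rhodium→crude: 0.496 × 5.42 × 0.371 = 0.99737
crude→iron→palladium→crude: 0.496 × 2.07 × 0.956 = 0.98154
Maximum is crude→palladium→rhodium→crude at 1.1019; arbitrage exists.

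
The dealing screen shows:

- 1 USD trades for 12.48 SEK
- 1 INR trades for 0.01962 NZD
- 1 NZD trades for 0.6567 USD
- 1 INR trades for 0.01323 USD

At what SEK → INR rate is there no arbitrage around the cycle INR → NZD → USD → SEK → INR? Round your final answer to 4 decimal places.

6.2190

Known legs of the cycle: 0.01962 × 0.6567 × 12.48 = 0.16079798592
For no arbitrage the full-cycle product must be 1, so the missing rate is 1 / 0.16079798592 ≈ 6.218983.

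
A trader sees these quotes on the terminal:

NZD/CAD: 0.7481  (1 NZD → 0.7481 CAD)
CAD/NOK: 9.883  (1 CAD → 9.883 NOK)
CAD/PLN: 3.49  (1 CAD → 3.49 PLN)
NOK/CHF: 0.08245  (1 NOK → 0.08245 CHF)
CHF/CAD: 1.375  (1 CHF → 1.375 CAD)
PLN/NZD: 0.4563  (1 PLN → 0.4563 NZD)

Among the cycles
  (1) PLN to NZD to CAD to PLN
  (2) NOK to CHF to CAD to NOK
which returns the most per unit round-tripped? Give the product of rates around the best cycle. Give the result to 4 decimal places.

1.1913

(1) 0.4563 × 0.7481 × 3.49 = 1.19134
(2) 0.08245 × 1.375 × 9.883 = 1.12042
Highest is cycle (1) at 1.1913 (>1, arbitrage).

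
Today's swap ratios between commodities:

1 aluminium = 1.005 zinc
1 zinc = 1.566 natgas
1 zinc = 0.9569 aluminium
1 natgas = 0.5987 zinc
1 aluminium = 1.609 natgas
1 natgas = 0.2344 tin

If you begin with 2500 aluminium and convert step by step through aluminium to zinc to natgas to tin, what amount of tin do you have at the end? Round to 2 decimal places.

922.26

2500 aluminium × 1.005 = 2512.5 zinc
2512.5 zinc × 1.566 = 3934.575 natgas
3934.575 natgas × 0.2344 = 922.26438 tin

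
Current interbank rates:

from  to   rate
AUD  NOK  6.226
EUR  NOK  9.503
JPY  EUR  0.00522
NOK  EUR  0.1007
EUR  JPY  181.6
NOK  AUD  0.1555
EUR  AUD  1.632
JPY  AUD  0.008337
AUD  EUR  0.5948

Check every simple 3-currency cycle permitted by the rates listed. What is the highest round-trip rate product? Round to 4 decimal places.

1.0232

EUR→AUD→NOK→EUR: 1.632 × 6.226 × 0.1007 = 1.02320
EUR→JPY→AUD→EUR: 181.6 × 0.008337 × 0.5948 = 0.90053
EUR→NOK→AUD→EUR: 9.503 × 0.1555 × 0.5948 = 0.87895
Maximum is EUR→AUD→NOK→EUR at 1.0232; arbitrage exists.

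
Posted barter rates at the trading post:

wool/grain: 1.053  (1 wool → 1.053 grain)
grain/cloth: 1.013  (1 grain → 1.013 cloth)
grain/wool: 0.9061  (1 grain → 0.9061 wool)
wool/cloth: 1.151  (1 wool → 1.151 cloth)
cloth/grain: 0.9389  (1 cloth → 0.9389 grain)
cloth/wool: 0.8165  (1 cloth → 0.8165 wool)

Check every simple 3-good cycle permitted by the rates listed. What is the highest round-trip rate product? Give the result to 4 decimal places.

0.9792

wool→cloth→grain→wool: 1.151 × 0.9389 × 0.9061 = 0.97920
wool→grain→cloth→wool: 1.053 × 1.013 × 0.8165 = 0.87095
Maximum is wool→cloth→grain→wool at 0.9792; no arbitrage — every cycle loses value.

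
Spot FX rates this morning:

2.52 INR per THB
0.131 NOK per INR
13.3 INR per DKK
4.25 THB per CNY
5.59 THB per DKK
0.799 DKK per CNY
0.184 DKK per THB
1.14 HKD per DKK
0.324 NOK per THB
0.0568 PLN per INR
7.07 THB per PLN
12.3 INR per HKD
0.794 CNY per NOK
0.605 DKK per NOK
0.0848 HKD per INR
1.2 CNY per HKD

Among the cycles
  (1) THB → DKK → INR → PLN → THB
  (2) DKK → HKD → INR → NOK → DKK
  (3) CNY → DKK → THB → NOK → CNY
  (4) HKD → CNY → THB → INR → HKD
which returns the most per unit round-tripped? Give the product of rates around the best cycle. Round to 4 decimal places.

(1) 0.184 × 13.3 × 0.0568 × 7.07 = 0.98274
(2) 1.14 × 12.3 × 0.131 × 0.605 = 1.11131
(3) 0.799 × 5.59 × 0.324 × 0.794 = 1.14901
(4) 1.2 × 4.25 × 2.52 × 0.0848 = 1.08985
Highest is cycle (3) at 1.1490 (>1, arbitrage).

1.1490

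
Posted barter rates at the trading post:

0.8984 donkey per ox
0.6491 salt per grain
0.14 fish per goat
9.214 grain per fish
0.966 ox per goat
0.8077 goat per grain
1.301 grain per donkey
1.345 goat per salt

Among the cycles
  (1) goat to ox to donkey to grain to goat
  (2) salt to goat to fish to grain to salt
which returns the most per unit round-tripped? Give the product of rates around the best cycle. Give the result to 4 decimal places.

1.1262

(1) 0.966 × 0.8984 × 1.301 × 0.8077 = 0.91196
(2) 1.345 × 0.14 × 9.214 × 0.6491 = 1.12619
Highest is cycle (2) at 1.1262 (>1, arbitrage).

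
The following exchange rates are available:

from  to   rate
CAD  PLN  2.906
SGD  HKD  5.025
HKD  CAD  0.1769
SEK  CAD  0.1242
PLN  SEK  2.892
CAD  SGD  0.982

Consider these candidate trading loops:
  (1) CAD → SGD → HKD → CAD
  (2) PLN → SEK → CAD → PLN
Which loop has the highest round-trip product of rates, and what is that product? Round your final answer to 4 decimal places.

1.0438

(1) 0.982 × 5.025 × 0.1769 = 0.87292
(2) 2.892 × 0.1242 × 2.906 = 1.04380
Highest is cycle (2) at 1.0438 (>1, arbitrage).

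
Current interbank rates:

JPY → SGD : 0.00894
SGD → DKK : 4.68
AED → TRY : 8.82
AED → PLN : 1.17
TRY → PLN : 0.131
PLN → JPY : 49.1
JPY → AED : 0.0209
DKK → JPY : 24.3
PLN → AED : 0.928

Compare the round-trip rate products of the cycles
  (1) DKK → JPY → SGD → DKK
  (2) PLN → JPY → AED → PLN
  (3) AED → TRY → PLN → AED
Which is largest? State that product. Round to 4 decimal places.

1.2006

(1) 24.3 × 0.00894 × 4.68 = 1.01669
(2) 49.1 × 0.0209 × 1.17 = 1.20064
(3) 8.82 × 0.131 × 0.928 = 1.07223
Highest is cycle (2) at 1.2006 (>1, arbitrage).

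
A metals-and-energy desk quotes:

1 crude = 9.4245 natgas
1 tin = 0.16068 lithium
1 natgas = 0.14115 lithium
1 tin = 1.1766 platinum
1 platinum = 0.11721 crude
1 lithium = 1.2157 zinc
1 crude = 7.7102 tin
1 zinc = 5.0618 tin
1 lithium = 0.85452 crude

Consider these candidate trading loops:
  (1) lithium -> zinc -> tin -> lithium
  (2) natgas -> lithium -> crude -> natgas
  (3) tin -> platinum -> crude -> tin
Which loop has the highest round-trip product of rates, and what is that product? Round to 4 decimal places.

(1) 1.2157 × 5.0618 × 0.16068 = 0.98877
(2) 0.14115 × 0.85452 × 9.4245 = 1.13674
(3) 1.1766 × 0.11721 × 7.7102 = 1.06331
Highest is cycle (2) at 1.1367 (>1, arbitrage).

1.1367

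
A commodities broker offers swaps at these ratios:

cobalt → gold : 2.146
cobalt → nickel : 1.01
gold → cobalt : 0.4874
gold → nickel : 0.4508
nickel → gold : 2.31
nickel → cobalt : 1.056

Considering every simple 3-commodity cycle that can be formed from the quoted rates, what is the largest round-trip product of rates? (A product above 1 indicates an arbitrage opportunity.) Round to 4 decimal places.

nickel→gold→cobalt→nickel: 2.31 × 0.4874 × 1.01 = 1.13715
nickel→cobalt→gold→nickel: 1.056 × 2.146 × 0.4508 = 1.02159
Maximum is nickel→gold→cobalt→nickel at 1.1372; arbitrage exists.

1.1372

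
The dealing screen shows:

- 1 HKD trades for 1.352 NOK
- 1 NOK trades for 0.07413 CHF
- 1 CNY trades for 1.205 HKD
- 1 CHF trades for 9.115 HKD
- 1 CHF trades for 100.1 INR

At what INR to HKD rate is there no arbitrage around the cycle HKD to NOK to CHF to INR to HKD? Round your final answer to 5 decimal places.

Known legs of the cycle: 1.352 × 0.07413 × 100.1 = 10.032398376
For no arbitrage the full-cycle product must be 1, so the missing rate is 1 / 10.032398376 ≈ 0.0996771.

0.09968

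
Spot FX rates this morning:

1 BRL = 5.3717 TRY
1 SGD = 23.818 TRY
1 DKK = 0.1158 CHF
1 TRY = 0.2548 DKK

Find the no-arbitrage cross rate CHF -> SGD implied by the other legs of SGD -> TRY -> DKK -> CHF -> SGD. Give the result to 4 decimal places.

Known legs of the cycle: 23.818 × 0.2548 × 0.1158 = 0.70277009712
For no arbitrage the full-cycle product must be 1, so the missing rate is 1 / 0.70277009712 ≈ 1.422940.

1.4229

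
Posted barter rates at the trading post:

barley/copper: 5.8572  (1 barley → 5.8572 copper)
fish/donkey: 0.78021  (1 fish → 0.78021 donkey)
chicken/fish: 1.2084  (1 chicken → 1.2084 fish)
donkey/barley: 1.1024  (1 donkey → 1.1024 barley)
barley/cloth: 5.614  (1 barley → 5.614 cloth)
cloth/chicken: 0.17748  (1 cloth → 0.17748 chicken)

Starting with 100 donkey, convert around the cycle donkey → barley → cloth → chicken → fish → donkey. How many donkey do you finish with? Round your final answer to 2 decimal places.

103.56

100 donkey × 1.1024 = 110.24 barley
110.24 barley × 5.614 = 618.88736 cloth
618.88736 cloth × 0.17748 = 109.8401286528 chicken
109.8401286528 chicken × 1.2084 = 132.73081146404352 fish
132.73081146404352 fish × 0.78021 = 103.5579064123613947392 donkey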